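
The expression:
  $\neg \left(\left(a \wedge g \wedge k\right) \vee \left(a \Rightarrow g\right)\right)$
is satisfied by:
  {a: True, g: False}


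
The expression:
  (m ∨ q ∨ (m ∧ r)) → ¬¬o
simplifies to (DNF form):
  o ∨ (¬m ∧ ¬q)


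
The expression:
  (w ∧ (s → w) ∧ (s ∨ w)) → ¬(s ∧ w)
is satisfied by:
  {s: False, w: False}
  {w: True, s: False}
  {s: True, w: False}


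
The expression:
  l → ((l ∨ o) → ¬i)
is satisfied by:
  {l: False, i: False}
  {i: True, l: False}
  {l: True, i: False}


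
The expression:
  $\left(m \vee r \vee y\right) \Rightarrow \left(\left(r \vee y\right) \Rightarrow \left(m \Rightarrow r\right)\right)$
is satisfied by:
  {r: True, m: False, y: False}
  {m: False, y: False, r: False}
  {r: True, y: True, m: False}
  {y: True, m: False, r: False}
  {r: True, m: True, y: False}
  {m: True, r: False, y: False}
  {r: True, y: True, m: True}


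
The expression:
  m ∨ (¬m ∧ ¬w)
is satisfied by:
  {m: True, w: False}
  {w: False, m: False}
  {w: True, m: True}


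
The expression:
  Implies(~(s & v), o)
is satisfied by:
  {o: True, v: True, s: True}
  {o: True, v: True, s: False}
  {o: True, s: True, v: False}
  {o: True, s: False, v: False}
  {v: True, s: True, o: False}


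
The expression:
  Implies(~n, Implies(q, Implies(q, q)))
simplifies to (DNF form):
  True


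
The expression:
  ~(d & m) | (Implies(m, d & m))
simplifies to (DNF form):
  True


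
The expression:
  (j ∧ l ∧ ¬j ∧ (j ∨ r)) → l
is always true.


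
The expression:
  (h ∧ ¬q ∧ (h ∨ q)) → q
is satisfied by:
  {q: True, h: False}
  {h: False, q: False}
  {h: True, q: True}


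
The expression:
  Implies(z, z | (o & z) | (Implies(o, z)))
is always true.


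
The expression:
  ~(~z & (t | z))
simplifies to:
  z | ~t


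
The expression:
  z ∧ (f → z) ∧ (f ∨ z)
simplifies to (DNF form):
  z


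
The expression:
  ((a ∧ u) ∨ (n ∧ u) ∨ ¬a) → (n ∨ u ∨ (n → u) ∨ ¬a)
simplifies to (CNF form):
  True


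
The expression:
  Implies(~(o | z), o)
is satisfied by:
  {o: True, z: True}
  {o: True, z: False}
  {z: True, o: False}


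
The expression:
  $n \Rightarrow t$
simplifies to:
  $t \vee \neg n$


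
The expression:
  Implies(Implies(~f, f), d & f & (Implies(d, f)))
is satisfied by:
  {d: True, f: False}
  {f: False, d: False}
  {f: True, d: True}


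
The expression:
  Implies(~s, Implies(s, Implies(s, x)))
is always true.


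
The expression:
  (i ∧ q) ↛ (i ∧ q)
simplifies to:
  False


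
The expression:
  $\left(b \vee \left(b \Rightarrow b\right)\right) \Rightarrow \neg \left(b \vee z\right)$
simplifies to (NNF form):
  $\neg b \wedge \neg z$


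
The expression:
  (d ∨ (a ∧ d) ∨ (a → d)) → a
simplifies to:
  a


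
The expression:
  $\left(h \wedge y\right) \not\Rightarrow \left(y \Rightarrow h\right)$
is never true.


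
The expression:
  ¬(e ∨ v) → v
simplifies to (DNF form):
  e ∨ v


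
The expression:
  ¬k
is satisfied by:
  {k: False}


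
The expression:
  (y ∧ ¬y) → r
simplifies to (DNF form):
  True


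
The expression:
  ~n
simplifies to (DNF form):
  ~n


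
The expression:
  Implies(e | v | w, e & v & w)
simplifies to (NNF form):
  (e | ~w) & (v | ~e) & (w | ~v)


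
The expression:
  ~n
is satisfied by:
  {n: False}


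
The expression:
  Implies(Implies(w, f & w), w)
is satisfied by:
  {w: True}


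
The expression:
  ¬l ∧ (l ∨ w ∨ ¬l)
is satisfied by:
  {l: False}


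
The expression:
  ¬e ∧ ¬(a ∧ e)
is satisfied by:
  {e: False}


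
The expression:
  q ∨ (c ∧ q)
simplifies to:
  q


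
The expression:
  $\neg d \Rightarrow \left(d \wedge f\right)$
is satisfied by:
  {d: True}


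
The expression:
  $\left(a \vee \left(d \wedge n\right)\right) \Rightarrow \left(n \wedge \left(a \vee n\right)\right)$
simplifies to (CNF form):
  $n \vee \neg a$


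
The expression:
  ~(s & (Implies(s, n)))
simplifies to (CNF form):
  ~n | ~s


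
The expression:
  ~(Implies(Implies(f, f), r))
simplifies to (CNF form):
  ~r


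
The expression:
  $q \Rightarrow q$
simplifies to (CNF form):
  $\text{True}$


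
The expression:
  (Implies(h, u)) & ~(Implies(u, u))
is never true.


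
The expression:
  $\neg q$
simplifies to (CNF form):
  $\neg q$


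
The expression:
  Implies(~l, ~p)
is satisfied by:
  {l: True, p: False}
  {p: False, l: False}
  {p: True, l: True}


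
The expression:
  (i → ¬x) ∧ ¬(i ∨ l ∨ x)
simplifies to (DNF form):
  ¬i ∧ ¬l ∧ ¬x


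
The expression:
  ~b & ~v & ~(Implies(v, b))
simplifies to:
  False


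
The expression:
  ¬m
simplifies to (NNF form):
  ¬m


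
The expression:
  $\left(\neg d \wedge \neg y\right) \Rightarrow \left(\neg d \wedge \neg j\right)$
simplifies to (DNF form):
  $d \vee y \vee \neg j$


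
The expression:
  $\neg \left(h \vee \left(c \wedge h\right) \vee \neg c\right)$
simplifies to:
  $c \wedge \neg h$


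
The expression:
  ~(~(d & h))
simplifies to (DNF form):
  d & h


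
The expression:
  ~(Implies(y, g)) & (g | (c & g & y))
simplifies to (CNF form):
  False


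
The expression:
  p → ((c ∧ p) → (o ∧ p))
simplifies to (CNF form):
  o ∨ ¬c ∨ ¬p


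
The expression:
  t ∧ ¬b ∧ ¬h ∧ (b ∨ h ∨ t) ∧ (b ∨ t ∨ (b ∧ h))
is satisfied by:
  {t: True, b: False, h: False}


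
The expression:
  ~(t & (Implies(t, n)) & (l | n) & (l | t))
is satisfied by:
  {t: False, n: False}
  {n: True, t: False}
  {t: True, n: False}


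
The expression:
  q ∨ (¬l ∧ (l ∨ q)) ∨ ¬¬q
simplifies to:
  q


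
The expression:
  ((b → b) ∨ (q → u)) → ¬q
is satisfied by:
  {q: False}


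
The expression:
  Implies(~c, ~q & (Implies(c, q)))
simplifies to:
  c | ~q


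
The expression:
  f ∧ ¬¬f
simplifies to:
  f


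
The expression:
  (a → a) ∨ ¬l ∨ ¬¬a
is always true.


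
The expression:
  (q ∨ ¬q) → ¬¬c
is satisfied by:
  {c: True}


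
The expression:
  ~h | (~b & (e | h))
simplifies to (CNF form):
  ~b | ~h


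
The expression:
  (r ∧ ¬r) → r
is always true.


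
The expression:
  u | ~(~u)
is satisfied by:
  {u: True}


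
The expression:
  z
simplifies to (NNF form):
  z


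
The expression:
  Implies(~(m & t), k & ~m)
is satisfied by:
  {k: True, t: True, m: False}
  {k: True, t: False, m: False}
  {k: True, m: True, t: True}
  {m: True, t: True, k: False}


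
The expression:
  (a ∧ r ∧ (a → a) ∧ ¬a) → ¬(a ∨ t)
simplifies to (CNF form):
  True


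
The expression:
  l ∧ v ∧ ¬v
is never true.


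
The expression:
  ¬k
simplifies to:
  ¬k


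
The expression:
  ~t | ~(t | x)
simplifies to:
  ~t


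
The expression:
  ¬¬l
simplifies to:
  l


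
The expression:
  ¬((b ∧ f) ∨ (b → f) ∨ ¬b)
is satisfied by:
  {b: True, f: False}


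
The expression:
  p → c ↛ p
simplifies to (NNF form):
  ¬p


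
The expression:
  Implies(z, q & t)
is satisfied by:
  {t: True, q: True, z: False}
  {t: True, q: False, z: False}
  {q: True, t: False, z: False}
  {t: False, q: False, z: False}
  {t: True, z: True, q: True}


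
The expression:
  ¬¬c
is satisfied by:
  {c: True}


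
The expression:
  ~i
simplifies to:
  ~i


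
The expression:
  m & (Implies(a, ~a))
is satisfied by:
  {m: True, a: False}


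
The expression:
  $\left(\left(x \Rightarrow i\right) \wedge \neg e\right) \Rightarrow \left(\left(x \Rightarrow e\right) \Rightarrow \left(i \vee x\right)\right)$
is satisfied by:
  {i: True, x: True, e: True}
  {i: True, x: True, e: False}
  {i: True, e: True, x: False}
  {i: True, e: False, x: False}
  {x: True, e: True, i: False}
  {x: True, e: False, i: False}
  {e: True, x: False, i: False}


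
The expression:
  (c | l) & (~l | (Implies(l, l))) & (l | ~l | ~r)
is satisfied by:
  {c: True, l: True}
  {c: True, l: False}
  {l: True, c: False}


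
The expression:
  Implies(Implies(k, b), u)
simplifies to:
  u | (k & ~b)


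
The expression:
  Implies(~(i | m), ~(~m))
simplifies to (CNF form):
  i | m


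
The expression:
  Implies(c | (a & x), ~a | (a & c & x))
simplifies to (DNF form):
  ~a | (c & x) | (~c & ~x)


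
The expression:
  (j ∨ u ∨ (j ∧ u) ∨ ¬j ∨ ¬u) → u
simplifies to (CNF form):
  u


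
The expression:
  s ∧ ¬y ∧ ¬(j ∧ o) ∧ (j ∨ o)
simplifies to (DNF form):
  (j ∧ s ∧ ¬j ∧ ¬y) ∨ (j ∧ s ∧ ¬o ∧ ¬y) ∨ (o ∧ s ∧ ¬j ∧ ¬y) ∨ (o ∧ s ∧ ¬o ∧ ¬y)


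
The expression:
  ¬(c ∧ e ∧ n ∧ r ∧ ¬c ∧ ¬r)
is always true.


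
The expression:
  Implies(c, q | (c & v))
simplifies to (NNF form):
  q | v | ~c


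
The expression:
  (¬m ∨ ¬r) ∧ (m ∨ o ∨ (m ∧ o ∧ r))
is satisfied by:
  {o: True, m: False, r: False}
  {r: True, o: True, m: False}
  {m: True, o: True, r: False}
  {m: True, o: False, r: False}


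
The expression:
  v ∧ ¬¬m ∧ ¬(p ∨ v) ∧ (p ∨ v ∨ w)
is never true.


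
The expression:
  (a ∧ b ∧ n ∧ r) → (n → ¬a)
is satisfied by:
  {r: False, n: False, b: False, a: False}
  {a: True, r: False, n: False, b: False}
  {b: True, r: False, n: False, a: False}
  {a: True, b: True, r: False, n: False}
  {n: True, a: False, r: False, b: False}
  {a: True, n: True, r: False, b: False}
  {b: True, n: True, a: False, r: False}
  {a: True, b: True, n: True, r: False}
  {r: True, b: False, n: False, a: False}
  {a: True, r: True, b: False, n: False}
  {b: True, r: True, a: False, n: False}
  {a: True, b: True, r: True, n: False}
  {n: True, r: True, b: False, a: False}
  {a: True, n: True, r: True, b: False}
  {b: True, n: True, r: True, a: False}


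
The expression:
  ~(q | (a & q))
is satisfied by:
  {q: False}


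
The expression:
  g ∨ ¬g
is always true.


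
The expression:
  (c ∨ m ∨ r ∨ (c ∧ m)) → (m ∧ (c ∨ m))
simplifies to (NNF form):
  m ∨ (¬c ∧ ¬r)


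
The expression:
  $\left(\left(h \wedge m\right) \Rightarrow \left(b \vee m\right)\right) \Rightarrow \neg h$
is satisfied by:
  {h: False}


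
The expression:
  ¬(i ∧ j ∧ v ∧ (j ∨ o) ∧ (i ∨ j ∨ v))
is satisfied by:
  {v: False, i: False, j: False}
  {j: True, v: False, i: False}
  {i: True, v: False, j: False}
  {j: True, i: True, v: False}
  {v: True, j: False, i: False}
  {j: True, v: True, i: False}
  {i: True, v: True, j: False}


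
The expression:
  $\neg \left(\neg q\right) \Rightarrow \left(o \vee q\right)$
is always true.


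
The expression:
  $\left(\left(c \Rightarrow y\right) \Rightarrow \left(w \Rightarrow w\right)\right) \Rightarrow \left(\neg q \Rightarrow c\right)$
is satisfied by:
  {q: True, c: True}
  {q: True, c: False}
  {c: True, q: False}


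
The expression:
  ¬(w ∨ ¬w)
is never true.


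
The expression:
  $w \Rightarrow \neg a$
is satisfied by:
  {w: False, a: False}
  {a: True, w: False}
  {w: True, a: False}


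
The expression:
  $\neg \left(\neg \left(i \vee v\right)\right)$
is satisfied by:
  {i: True, v: True}
  {i: True, v: False}
  {v: True, i: False}


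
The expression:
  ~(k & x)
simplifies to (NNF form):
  ~k | ~x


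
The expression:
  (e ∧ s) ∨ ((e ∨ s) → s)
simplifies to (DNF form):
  s ∨ ¬e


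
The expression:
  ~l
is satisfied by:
  {l: False}


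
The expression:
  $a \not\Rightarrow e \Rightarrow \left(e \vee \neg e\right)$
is always true.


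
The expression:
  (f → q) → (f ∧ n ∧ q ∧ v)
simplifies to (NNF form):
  f ∧ (n ∨ ¬q) ∧ (v ∨ ¬q)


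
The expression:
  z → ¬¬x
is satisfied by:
  {x: True, z: False}
  {z: False, x: False}
  {z: True, x: True}


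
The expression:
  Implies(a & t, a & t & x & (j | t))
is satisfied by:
  {x: True, t: False, a: False}
  {t: False, a: False, x: False}
  {x: True, a: True, t: False}
  {a: True, t: False, x: False}
  {x: True, t: True, a: False}
  {t: True, x: False, a: False}
  {x: True, a: True, t: True}


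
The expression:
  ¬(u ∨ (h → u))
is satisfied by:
  {h: True, u: False}


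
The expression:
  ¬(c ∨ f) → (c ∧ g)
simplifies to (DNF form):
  c ∨ f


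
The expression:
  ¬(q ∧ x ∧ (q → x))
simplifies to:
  ¬q ∨ ¬x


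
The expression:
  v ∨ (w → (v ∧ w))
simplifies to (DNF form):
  v ∨ ¬w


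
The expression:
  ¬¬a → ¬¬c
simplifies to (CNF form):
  c ∨ ¬a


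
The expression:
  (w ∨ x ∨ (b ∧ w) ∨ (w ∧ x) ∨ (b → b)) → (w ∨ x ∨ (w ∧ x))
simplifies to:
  w ∨ x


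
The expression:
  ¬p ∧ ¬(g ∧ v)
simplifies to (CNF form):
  ¬p ∧ (¬g ∨ ¬v)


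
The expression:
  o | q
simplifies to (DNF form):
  o | q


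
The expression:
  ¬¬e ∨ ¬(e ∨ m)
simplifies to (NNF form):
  e ∨ ¬m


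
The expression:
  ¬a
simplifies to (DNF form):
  ¬a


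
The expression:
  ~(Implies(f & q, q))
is never true.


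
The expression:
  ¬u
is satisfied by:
  {u: False}


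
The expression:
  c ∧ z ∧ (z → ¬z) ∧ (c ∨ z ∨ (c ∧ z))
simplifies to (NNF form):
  False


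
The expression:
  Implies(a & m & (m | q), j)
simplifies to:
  j | ~a | ~m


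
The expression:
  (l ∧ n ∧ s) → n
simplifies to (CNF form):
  True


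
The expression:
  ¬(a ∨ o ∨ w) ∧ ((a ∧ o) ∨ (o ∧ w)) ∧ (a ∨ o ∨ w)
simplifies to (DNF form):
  False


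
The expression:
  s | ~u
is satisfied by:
  {s: True, u: False}
  {u: False, s: False}
  {u: True, s: True}


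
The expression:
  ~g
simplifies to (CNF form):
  ~g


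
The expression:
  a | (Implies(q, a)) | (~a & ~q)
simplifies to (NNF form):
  a | ~q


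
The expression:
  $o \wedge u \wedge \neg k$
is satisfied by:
  {u: True, o: True, k: False}


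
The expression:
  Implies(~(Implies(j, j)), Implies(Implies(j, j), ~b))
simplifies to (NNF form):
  True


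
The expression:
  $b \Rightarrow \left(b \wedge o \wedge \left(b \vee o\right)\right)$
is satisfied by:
  {o: True, b: False}
  {b: False, o: False}
  {b: True, o: True}


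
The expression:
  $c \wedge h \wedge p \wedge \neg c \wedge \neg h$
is never true.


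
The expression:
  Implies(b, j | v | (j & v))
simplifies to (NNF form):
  j | v | ~b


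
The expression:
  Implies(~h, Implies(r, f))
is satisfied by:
  {h: True, f: True, r: False}
  {h: True, f: False, r: False}
  {f: True, h: False, r: False}
  {h: False, f: False, r: False}
  {r: True, h: True, f: True}
  {r: True, h: True, f: False}
  {r: True, f: True, h: False}


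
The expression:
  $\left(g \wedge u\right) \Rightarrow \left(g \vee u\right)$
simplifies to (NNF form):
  $\text{True}$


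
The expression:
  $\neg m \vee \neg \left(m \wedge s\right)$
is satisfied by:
  {s: False, m: False}
  {m: True, s: False}
  {s: True, m: False}


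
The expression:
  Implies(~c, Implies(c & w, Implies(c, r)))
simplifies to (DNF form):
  True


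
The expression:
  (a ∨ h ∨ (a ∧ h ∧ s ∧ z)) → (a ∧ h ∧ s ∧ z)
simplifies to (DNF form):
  (h ∧ ¬h) ∨ (¬a ∧ ¬h) ∨ (a ∧ h ∧ ¬h) ∨ (a ∧ ¬a ∧ ¬h) ∨ (h ∧ s ∧ ¬h) ∨ (h ∧ z ∧ ¬h) ∨ (s ∧ ¬a ∧ ¬h) ∨ (z ∧ ¬a ∧ ¬h) ∨ (a ∧ h ∧ s ∧ z) ∨ (a ∧ h ∧ s ∧ ¬h) ∨ (a ∧ h ∧ z ∧ ¬h) ∨ (a ∧ s ∧ z ∧ ¬a) ∨ (a ∧ s ∧ ¬a ∧ ¬h) ∨ (a ∧ z ∧ ¬a ∧ ¬h) ∨ (h ∧ s ∧ z ∧ ¬h) ∨ (s ∧ z ∧ ¬a ∧ ¬h)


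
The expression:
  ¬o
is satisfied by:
  {o: False}


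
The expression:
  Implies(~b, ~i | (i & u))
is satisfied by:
  {b: True, u: True, i: False}
  {b: True, u: False, i: False}
  {u: True, b: False, i: False}
  {b: False, u: False, i: False}
  {b: True, i: True, u: True}
  {b: True, i: True, u: False}
  {i: True, u: True, b: False}


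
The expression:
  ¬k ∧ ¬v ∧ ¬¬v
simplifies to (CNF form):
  False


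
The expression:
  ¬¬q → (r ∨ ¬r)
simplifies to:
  True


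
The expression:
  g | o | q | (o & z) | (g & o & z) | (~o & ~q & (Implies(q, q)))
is always true.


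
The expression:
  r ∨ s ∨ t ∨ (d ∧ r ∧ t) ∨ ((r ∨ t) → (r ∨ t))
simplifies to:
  True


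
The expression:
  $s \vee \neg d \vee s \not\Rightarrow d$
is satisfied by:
  {s: True, d: False}
  {d: False, s: False}
  {d: True, s: True}


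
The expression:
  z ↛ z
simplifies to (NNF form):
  False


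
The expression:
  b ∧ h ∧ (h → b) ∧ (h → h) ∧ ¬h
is never true.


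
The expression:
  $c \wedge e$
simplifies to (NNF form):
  $c \wedge e$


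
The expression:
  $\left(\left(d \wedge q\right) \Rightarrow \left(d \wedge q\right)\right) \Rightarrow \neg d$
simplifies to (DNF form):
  $\neg d$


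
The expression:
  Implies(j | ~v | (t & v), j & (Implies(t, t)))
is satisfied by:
  {j: True, v: True, t: False}
  {j: True, v: False, t: False}
  {t: True, j: True, v: True}
  {t: True, j: True, v: False}
  {v: True, t: False, j: False}


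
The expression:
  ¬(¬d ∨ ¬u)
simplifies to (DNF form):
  d ∧ u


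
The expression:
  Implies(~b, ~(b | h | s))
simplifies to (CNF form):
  (b | ~h) & (b | ~s)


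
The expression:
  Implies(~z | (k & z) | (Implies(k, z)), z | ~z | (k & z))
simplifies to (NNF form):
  True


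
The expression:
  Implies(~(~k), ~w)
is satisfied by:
  {w: False, k: False}
  {k: True, w: False}
  {w: True, k: False}


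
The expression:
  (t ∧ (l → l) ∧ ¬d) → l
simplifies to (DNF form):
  d ∨ l ∨ ¬t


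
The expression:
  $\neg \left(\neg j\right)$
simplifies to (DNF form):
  $j$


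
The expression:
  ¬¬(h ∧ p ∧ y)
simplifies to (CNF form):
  h ∧ p ∧ y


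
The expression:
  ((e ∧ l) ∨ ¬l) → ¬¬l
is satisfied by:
  {l: True}


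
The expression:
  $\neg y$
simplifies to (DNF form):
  $\neg y$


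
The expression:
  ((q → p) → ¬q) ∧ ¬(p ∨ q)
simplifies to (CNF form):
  ¬p ∧ ¬q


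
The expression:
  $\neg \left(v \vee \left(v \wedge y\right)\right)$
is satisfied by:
  {v: False}


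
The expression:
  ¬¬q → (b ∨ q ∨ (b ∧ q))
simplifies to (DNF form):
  True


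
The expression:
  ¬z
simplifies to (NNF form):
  ¬z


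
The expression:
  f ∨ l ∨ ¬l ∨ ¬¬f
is always true.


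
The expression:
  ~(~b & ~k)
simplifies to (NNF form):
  b | k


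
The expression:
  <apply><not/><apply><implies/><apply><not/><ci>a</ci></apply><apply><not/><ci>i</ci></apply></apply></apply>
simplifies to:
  <apply><and/><ci>i</ci><apply><not/><ci>a</ci></apply></apply>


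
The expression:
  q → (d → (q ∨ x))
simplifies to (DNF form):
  True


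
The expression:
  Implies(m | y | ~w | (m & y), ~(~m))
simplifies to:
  m | (w & ~y)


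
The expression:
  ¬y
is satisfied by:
  {y: False}


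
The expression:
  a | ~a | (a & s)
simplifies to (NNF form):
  True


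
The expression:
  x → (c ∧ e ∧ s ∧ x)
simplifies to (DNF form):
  (c ∧ e ∧ s) ∨ ¬x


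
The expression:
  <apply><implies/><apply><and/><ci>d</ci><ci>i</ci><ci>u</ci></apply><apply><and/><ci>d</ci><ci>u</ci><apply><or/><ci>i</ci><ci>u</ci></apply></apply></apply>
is always true.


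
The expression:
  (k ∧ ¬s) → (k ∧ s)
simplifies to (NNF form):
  s ∨ ¬k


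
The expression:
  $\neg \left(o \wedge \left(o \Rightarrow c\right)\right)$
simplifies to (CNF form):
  $\neg c \vee \neg o$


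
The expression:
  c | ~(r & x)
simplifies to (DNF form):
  c | ~r | ~x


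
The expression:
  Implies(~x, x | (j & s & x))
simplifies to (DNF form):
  x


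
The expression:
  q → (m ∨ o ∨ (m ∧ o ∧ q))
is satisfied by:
  {m: True, o: True, q: False}
  {m: True, o: False, q: False}
  {o: True, m: False, q: False}
  {m: False, o: False, q: False}
  {m: True, q: True, o: True}
  {m: True, q: True, o: False}
  {q: True, o: True, m: False}


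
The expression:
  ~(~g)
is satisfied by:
  {g: True}


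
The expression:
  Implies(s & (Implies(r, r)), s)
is always true.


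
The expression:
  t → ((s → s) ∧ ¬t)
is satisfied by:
  {t: False}


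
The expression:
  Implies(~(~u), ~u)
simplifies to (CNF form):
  ~u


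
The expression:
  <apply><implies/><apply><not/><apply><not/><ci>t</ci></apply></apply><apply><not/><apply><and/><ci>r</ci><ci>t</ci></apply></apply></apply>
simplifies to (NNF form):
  <apply><or/><apply><not/><ci>r</ci></apply><apply><not/><ci>t</ci></apply></apply>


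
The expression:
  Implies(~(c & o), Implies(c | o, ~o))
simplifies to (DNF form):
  c | ~o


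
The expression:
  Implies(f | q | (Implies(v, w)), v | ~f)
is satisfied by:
  {v: True, f: False}
  {f: False, v: False}
  {f: True, v: True}


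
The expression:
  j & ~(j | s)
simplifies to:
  False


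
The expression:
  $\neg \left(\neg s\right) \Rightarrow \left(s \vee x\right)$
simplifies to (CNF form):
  $\text{True}$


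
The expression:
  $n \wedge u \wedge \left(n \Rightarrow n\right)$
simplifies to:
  $n \wedge u$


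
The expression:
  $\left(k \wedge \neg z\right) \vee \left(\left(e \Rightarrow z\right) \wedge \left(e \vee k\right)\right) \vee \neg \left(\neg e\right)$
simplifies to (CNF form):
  $e \vee k$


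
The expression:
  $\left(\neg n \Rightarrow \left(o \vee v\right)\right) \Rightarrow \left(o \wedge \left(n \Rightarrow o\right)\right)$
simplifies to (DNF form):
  $o \vee \left(\neg n \wedge \neg v\right)$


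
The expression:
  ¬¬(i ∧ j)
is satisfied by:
  {i: True, j: True}


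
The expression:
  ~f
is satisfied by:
  {f: False}


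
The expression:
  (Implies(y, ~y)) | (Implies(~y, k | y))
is always true.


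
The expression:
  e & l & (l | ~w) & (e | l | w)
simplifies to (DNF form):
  e & l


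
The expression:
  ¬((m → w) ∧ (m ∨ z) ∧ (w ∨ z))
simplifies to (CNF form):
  (m ∨ ¬m) ∧ (m ∨ ¬z) ∧ (¬m ∨ ¬w) ∧ (¬w ∨ ¬z)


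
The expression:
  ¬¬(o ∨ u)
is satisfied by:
  {o: True, u: True}
  {o: True, u: False}
  {u: True, o: False}


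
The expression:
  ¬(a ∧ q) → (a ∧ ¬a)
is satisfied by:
  {a: True, q: True}


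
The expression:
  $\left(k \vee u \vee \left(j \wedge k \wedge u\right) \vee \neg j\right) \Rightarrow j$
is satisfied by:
  {j: True}


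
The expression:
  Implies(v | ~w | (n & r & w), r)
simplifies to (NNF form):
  r | (w & ~v)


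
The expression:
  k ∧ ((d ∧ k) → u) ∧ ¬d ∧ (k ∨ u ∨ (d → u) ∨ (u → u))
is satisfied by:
  {k: True, d: False}


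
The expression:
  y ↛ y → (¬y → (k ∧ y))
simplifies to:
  True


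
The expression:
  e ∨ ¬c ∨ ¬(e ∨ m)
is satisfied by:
  {e: True, m: False, c: False}
  {m: False, c: False, e: False}
  {c: True, e: True, m: False}
  {c: True, m: False, e: False}
  {e: True, m: True, c: False}
  {m: True, e: False, c: False}
  {c: True, m: True, e: True}


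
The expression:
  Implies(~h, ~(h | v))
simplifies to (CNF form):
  h | ~v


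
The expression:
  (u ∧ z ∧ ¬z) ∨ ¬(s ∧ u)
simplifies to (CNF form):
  ¬s ∨ ¬u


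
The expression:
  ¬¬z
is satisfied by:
  {z: True}


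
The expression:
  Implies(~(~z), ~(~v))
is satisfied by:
  {v: True, z: False}
  {z: False, v: False}
  {z: True, v: True}


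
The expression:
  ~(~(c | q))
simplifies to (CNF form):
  c | q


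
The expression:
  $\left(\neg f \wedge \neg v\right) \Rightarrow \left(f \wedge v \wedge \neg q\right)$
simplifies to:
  $f \vee v$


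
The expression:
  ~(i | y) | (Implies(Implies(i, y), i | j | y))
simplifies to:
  True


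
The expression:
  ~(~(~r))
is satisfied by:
  {r: False}


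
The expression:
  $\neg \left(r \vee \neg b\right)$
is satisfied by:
  {b: True, r: False}


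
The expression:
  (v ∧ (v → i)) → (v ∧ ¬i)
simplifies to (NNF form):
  ¬i ∨ ¬v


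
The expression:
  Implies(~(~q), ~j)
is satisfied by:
  {q: False, j: False}
  {j: True, q: False}
  {q: True, j: False}


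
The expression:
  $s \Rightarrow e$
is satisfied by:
  {e: True, s: False}
  {s: False, e: False}
  {s: True, e: True}


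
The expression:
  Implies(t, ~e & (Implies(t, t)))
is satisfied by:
  {e: False, t: False}
  {t: True, e: False}
  {e: True, t: False}


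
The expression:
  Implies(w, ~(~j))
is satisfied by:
  {j: True, w: False}
  {w: False, j: False}
  {w: True, j: True}


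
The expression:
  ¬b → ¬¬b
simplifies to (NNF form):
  b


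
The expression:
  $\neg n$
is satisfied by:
  {n: False}


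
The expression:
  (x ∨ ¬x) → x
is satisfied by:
  {x: True}


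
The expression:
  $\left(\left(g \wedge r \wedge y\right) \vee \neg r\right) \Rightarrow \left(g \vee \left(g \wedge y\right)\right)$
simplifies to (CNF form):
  $g \vee r$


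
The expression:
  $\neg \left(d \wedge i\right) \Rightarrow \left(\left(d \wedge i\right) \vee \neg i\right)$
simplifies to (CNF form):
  $d \vee \neg i$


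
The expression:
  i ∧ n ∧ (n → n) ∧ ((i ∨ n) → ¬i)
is never true.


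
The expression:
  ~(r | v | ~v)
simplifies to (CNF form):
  False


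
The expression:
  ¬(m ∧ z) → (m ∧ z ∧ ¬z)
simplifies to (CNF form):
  m ∧ z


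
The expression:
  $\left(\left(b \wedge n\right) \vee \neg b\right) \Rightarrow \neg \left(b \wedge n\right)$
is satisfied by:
  {n: False, b: False}
  {b: True, n: False}
  {n: True, b: False}


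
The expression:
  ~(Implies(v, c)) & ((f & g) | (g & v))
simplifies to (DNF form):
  g & v & ~c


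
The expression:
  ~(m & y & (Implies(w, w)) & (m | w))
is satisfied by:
  {m: False, y: False}
  {y: True, m: False}
  {m: True, y: False}


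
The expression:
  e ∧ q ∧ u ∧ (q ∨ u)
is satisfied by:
  {e: True, u: True, q: True}


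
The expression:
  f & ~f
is never true.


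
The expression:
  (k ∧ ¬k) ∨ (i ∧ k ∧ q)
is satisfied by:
  {i: True, q: True, k: True}


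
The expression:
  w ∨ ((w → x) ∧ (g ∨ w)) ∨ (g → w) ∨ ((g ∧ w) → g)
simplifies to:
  True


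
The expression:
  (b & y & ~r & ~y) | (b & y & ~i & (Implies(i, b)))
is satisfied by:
  {b: True, y: True, i: False}


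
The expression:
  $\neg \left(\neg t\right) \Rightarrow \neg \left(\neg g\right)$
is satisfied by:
  {g: True, t: False}
  {t: False, g: False}
  {t: True, g: True}


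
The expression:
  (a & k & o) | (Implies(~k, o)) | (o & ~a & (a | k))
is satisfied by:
  {k: True, o: True}
  {k: True, o: False}
  {o: True, k: False}


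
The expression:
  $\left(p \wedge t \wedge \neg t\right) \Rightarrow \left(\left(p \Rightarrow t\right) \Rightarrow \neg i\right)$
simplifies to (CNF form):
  $\text{True}$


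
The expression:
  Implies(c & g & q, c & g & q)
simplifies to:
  True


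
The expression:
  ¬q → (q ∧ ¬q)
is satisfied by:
  {q: True}


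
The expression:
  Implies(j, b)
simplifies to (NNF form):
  b | ~j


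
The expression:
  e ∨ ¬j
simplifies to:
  e ∨ ¬j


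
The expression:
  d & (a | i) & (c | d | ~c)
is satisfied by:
  {i: True, a: True, d: True}
  {i: True, d: True, a: False}
  {a: True, d: True, i: False}


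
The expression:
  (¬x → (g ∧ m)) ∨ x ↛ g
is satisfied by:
  {x: True, m: True, g: True}
  {x: True, m: True, g: False}
  {x: True, g: True, m: False}
  {x: True, g: False, m: False}
  {m: True, g: True, x: False}


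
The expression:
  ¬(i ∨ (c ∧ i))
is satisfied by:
  {i: False}


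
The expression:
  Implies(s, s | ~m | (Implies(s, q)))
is always true.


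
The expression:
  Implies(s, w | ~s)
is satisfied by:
  {w: True, s: False}
  {s: False, w: False}
  {s: True, w: True}


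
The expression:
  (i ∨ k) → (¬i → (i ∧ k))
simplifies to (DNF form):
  i ∨ ¬k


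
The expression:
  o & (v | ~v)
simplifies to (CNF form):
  o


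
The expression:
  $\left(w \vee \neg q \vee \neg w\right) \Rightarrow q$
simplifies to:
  $q$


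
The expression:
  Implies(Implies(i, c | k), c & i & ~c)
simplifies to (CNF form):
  i & ~c & ~k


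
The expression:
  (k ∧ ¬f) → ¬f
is always true.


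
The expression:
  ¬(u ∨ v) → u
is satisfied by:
  {v: True, u: True}
  {v: True, u: False}
  {u: True, v: False}


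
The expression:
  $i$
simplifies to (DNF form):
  $i$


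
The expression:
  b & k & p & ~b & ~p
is never true.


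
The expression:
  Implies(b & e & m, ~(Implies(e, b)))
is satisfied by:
  {m: False, b: False, e: False}
  {e: True, m: False, b: False}
  {b: True, m: False, e: False}
  {e: True, b: True, m: False}
  {m: True, e: False, b: False}
  {e: True, m: True, b: False}
  {b: True, m: True, e: False}


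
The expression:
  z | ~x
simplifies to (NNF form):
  z | ~x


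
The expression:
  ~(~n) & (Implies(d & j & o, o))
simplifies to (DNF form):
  n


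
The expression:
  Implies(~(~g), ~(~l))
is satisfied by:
  {l: True, g: False}
  {g: False, l: False}
  {g: True, l: True}


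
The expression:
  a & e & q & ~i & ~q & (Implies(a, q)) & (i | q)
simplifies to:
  False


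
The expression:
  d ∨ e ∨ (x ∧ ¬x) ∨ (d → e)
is always true.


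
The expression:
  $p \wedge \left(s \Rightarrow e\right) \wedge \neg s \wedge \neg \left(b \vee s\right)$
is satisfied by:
  {p: True, b: False, s: False}


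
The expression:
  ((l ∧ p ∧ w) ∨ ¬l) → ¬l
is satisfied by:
  {l: False, p: False, w: False}
  {w: True, l: False, p: False}
  {p: True, l: False, w: False}
  {w: True, p: True, l: False}
  {l: True, w: False, p: False}
  {w: True, l: True, p: False}
  {p: True, l: True, w: False}


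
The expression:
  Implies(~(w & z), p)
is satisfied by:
  {z: True, p: True, w: True}
  {z: True, p: True, w: False}
  {p: True, w: True, z: False}
  {p: True, w: False, z: False}
  {z: True, w: True, p: False}


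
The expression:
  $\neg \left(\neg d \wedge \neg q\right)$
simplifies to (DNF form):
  $d \vee q$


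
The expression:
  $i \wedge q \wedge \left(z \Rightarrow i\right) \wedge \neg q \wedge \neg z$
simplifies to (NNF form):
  $\text{False}$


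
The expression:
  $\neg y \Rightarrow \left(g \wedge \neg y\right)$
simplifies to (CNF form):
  $g \vee y$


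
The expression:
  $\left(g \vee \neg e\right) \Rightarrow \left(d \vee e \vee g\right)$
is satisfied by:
  {d: True, e: True, g: True}
  {d: True, e: True, g: False}
  {d: True, g: True, e: False}
  {d: True, g: False, e: False}
  {e: True, g: True, d: False}
  {e: True, g: False, d: False}
  {g: True, e: False, d: False}


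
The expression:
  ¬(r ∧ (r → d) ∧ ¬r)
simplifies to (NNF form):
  True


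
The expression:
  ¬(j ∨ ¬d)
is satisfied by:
  {d: True, j: False}


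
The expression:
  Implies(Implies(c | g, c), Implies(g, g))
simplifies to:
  True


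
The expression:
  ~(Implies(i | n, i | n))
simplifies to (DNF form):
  False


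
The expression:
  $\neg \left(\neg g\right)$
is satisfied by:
  {g: True}


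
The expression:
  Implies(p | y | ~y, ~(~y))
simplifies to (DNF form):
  y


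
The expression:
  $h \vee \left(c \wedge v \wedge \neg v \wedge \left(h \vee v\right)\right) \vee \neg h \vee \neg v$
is always true.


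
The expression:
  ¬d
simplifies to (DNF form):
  ¬d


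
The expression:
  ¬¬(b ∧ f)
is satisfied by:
  {b: True, f: True}


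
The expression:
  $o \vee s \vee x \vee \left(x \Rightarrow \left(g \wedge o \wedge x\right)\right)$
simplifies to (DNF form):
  $\text{True}$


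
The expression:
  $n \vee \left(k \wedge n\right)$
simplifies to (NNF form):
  $n$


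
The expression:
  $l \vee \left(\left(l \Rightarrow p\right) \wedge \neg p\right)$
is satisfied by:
  {l: True, p: False}
  {p: False, l: False}
  {p: True, l: True}


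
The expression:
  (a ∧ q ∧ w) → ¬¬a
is always true.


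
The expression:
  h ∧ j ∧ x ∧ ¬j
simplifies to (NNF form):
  False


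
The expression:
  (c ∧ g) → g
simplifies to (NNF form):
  True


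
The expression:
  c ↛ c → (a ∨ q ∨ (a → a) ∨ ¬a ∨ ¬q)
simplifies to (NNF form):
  True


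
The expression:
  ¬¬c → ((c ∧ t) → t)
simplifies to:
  True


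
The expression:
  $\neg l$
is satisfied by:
  {l: False}


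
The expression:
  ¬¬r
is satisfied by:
  {r: True}


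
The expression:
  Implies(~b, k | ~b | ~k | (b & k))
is always true.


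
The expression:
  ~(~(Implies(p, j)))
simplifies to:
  j | ~p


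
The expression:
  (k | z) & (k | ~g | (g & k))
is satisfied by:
  {k: True, z: True, g: False}
  {k: True, g: False, z: False}
  {k: True, z: True, g: True}
  {k: True, g: True, z: False}
  {z: True, g: False, k: False}


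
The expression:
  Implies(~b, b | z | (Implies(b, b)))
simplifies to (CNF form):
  True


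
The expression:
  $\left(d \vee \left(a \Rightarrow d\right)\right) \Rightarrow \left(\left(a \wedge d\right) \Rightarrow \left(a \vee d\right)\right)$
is always true.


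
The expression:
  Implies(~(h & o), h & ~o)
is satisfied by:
  {h: True}


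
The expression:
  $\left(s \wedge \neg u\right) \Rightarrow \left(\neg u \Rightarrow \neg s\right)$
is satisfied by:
  {u: True, s: False}
  {s: False, u: False}
  {s: True, u: True}


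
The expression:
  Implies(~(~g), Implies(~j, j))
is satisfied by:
  {j: True, g: False}
  {g: False, j: False}
  {g: True, j: True}


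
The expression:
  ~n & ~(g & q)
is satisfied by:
  {n: False, g: False, q: False}
  {q: True, n: False, g: False}
  {g: True, n: False, q: False}


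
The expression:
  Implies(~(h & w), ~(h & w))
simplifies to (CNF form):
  True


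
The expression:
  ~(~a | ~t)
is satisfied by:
  {t: True, a: True}


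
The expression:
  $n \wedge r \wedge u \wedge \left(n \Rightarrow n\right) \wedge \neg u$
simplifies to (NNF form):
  $\text{False}$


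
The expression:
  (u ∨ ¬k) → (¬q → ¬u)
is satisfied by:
  {q: True, u: False}
  {u: False, q: False}
  {u: True, q: True}


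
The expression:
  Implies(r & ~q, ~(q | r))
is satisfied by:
  {q: True, r: False}
  {r: False, q: False}
  {r: True, q: True}


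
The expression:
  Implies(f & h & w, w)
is always true.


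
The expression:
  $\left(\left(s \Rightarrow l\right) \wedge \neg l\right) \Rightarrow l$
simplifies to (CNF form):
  $l \vee s$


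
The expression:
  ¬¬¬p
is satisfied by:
  {p: False}


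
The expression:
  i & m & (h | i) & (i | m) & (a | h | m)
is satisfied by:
  {m: True, i: True}


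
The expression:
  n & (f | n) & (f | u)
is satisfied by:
  {u: True, f: True, n: True}
  {u: True, n: True, f: False}
  {f: True, n: True, u: False}


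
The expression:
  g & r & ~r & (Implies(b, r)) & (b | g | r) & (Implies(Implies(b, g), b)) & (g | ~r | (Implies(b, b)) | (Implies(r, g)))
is never true.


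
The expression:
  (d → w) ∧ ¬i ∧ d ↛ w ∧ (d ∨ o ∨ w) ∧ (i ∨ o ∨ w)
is never true.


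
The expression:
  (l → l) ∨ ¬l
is always true.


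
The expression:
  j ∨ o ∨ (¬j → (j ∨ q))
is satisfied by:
  {j: True, q: True, o: True}
  {j: True, q: True, o: False}
  {j: True, o: True, q: False}
  {j: True, o: False, q: False}
  {q: True, o: True, j: False}
  {q: True, o: False, j: False}
  {o: True, q: False, j: False}


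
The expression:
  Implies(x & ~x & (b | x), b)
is always true.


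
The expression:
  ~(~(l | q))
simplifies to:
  l | q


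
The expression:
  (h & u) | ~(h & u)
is always true.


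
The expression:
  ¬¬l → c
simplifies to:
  c ∨ ¬l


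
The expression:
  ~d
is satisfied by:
  {d: False}


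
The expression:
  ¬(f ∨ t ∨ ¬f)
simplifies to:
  False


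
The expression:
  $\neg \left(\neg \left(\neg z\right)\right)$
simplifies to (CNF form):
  $\neg z$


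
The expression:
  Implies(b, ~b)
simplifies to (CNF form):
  ~b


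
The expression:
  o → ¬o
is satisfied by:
  {o: False}


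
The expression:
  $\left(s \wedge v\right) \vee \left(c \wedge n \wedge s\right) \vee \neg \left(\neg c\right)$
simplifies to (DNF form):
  $c \vee \left(s \wedge v\right)$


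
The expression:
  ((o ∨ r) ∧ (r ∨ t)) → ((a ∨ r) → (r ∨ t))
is always true.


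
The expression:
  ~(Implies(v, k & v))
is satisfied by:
  {v: True, k: False}


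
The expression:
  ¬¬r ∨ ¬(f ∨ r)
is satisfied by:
  {r: True, f: False}
  {f: False, r: False}
  {f: True, r: True}


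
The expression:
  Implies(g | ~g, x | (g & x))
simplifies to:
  x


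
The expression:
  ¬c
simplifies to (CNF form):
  ¬c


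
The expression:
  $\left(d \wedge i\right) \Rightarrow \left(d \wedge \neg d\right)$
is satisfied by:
  {d: False, i: False}
  {i: True, d: False}
  {d: True, i: False}


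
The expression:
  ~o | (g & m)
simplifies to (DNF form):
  ~o | (g & m)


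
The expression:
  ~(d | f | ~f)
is never true.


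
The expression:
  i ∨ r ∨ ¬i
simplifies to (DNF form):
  True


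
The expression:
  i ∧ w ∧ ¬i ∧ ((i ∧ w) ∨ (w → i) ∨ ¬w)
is never true.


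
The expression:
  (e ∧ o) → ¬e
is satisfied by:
  {e: False, o: False}
  {o: True, e: False}
  {e: True, o: False}


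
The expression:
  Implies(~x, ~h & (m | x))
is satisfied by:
  {x: True, m: True, h: False}
  {x: True, h: False, m: False}
  {x: True, m: True, h: True}
  {x: True, h: True, m: False}
  {m: True, h: False, x: False}


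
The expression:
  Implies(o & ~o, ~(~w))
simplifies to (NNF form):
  True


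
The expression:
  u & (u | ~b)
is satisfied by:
  {u: True}


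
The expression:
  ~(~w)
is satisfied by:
  {w: True}


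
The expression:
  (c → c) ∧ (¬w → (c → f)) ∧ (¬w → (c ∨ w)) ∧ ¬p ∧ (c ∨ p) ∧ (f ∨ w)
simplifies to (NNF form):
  c ∧ ¬p ∧ (f ∨ w)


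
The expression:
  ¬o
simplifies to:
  ¬o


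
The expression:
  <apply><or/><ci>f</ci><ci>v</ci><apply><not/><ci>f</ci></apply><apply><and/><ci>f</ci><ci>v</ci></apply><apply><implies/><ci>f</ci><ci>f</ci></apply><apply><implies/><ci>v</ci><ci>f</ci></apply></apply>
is always true.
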